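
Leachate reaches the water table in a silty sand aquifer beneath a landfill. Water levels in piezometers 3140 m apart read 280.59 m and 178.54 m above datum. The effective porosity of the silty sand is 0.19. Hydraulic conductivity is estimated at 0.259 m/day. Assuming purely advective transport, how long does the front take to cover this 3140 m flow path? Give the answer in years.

Hydraulic gradient i = (280.59 − 178.54) / 3140 = 102.05 / 3140 = 0.03250.
Darcy flux q = K · i = 0.2590 × 0.03250 = 0.008418 m/day.
Seepage velocity v = q / n_e = 0.008418 / 0.19 = 0.04430 m/day.
Travel time t = L / v = 3140 / 0.04430 = 70876 days = 194.0 years.

194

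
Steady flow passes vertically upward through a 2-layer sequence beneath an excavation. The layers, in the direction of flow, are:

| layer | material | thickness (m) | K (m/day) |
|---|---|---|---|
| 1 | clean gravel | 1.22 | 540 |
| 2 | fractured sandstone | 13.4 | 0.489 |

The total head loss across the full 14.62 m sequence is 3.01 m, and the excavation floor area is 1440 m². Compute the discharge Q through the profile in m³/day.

Flow is perpendicular to layering, so the layers act in series and the equivalent K is the thickness-weighted harmonic mean.
Total thickness L = 1.22 + 13.4 = 14.62 m.
Σ(b_i/K_i) = 1.22/540 + 13.4/0.489 = 27.41 d.
K_eq = L / Σ(b_i/K_i) = 14.62 / 27.41 = 0.5335 m/day.
Q = K_eq · A · (Δh/L) = 0.5335 × 1440 × (3.01/14.62) = 158.2 m³/day.

158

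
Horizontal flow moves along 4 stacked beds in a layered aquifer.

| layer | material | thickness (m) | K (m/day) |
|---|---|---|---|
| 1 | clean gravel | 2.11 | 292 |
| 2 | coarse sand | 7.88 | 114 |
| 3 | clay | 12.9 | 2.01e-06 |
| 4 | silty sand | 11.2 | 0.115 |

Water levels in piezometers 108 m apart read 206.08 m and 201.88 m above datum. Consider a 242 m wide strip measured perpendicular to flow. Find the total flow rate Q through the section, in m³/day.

Flow is parallel to layering, so each bed carries its own Darcy discharge and the transmissivities add.
Σ(K_i·b_i) = 292×2.11 + 114×7.88 + 2.01e-06×12.9 + 0.115×11.2 = 1516 m²/day.
Hydraulic gradient i = (206.08 − 201.88) / 108 = 4.2 / 108 = 0.03889.
Q = Σ(K_i·b_i) · W · i = 1516 × 242 × 0.03889 = 14265 m³/day.

14300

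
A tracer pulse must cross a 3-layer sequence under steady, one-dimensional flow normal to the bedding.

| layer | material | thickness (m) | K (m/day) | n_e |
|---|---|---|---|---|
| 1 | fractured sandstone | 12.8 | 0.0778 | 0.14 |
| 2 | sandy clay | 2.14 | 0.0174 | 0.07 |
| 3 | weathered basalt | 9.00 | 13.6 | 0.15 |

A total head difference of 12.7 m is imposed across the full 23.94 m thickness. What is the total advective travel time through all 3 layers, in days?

With flow normal to the layers, continuity requires the same specific discharge q through every layer.
Σ(b_i/K_i) = 12.8/0.0778 + 2.14/0.0174 + 9.00/13.6 = 288.2 d.
q = Δh / Σ(b_i/K_i) = 12.7 / 288.2 = 0.04407 m/day.
In each layer the seepage velocity is v_i = q/n_i, so the layer transit time is t_i = b_i·n_i / q:
  layer 1 (fractured sandstone): t_1 = 12.8 × 0.14 / 0.04407 = 40.66 d
  layer 2 (sandy clay): t_2 = 2.14 × 0.07 / 0.04407 = 3.399 d
  layer 3 (weathered basalt): t_3 = 9.00 × 0.15 / 0.04407 = 30.63 d
Total t = Σ t_i = 74.69 days.

74.7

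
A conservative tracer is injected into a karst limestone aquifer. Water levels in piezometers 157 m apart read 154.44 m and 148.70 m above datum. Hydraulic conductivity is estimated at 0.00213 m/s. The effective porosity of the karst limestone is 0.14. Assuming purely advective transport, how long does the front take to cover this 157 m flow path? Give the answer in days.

3.27

Convert K: 0.00213 m/s × 86400 = 184.0 m/day.
Hydraulic gradient i = (154.44 − 148.70) / 157 = 5.74 / 157 = 0.03656.
Darcy flux q = K · i = 184.0 × 0.03656 = 6.728 m/day.
Seepage velocity v = q / n_e = 6.728 / 0.14 = 48.06 m/day.
Travel time t = L / v = 157 / 48.06 = 3.267 days.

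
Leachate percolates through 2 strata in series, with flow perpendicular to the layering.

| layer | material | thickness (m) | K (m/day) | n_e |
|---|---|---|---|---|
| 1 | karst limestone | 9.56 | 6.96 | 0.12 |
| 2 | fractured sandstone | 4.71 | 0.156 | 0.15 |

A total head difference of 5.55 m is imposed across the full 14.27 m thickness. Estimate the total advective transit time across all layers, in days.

With flow normal to the layers, continuity requires the same specific discharge q through every layer.
Σ(b_i/K_i) = 9.56/6.96 + 4.71/0.156 = 31.57 d.
q = Δh / Σ(b_i/K_i) = 5.55 / 31.57 = 0.1758 m/day.
In each layer the seepage velocity is v_i = q/n_i, so the layer transit time is t_i = b_i·n_i / q:
  layer 1 (karst limestone): t_1 = 9.56 × 0.12 / 0.1758 = 6.525 d
  layer 2 (fractured sandstone): t_2 = 4.71 × 0.15 / 0.1758 = 4.018 d
Total t = Σ t_i = 10.54 days.

10.5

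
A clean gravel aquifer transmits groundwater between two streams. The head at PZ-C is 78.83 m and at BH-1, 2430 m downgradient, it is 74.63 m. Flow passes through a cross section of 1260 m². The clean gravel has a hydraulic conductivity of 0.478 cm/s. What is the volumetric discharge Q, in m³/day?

899

Convert K: 0.478 cm/s × 864 = 413.0 m/day.
Hydraulic gradient i = (78.83 − 74.63) / 2430 = 4.2 / 2430 = 0.001728.
Darcy's law: Q = K · A · i = 413.0 × 1260 × 0.001728 = 899.4 m³/day.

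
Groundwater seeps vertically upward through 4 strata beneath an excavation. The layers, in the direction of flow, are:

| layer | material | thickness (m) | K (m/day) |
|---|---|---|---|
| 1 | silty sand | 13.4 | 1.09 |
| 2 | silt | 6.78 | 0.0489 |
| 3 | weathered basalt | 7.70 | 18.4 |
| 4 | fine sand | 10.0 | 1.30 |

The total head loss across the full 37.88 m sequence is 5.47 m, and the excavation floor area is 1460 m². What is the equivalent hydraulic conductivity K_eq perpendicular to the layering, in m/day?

Flow is perpendicular to layering, so the layers act in series and the equivalent K is the thickness-weighted harmonic mean.
Total thickness L = 13.4 + 6.78 + 7.70 + 10.0 = 37.88 m.
Σ(b_i/K_i) = 13.4/1.09 + 6.78/0.0489 + 7.70/18.4 + 10.0/1.30 = 159.1 d.
K_eq = L / Σ(b_i/K_i) = 37.88 / 159.1 = 0.2382 m/day.

0.238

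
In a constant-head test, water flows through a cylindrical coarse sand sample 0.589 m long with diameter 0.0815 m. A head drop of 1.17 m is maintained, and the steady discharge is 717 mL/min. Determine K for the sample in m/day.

99.6

Cross-sectional area A = π·(d/2)² = π × (0.0815/2)² = 0.005217 m².
Convert discharge: 717 mL/min = 1.195e-05 m³/s.
Darcy's law rearranged: K = Q·L / (A·Δh) = 1.195e-05 × 0.589 / (0.005217 × 1.17) = 0.001153 m/s = 99.63 m/day.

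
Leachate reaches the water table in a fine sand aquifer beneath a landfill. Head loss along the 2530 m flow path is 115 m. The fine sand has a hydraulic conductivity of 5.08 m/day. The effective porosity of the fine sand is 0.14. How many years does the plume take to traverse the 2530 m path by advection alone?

4.20

Hydraulic gradient i = Δh / L = 115 / 2530 = 0.04545.
Darcy flux q = K · i = 5.080 × 0.04545 = 0.2309 m/day.
Seepage velocity v = q / n_e = 0.2309 / 0.14 = 1.649 m/day.
Travel time t = L / v = 2530 / 1.649 = 1534 days = 4.200 years.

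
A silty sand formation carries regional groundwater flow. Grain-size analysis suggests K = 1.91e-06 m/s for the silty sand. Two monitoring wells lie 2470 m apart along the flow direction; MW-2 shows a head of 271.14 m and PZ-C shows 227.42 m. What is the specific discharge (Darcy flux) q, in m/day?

Convert K: 1.91e-06 m/s × 86400 = 0.1650 m/day.
Hydraulic gradient i = (271.14 − 227.42) / 2470 = 43.72 / 2470 = 0.01770.
Specific discharge q = K · i = 0.1650 × 0.01770 = 0.002921 m/day.

0.00292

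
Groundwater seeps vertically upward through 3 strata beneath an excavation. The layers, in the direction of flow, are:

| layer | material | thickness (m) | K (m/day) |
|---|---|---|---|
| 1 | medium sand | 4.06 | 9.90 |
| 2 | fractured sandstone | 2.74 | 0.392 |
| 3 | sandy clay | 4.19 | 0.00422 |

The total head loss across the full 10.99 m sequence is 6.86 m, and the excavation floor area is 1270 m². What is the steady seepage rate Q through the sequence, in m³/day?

8.71

Flow is perpendicular to layering, so the layers act in series and the equivalent K is the thickness-weighted harmonic mean.
Total thickness L = 4.06 + 2.74 + 4.19 = 10.99 m.
Σ(b_i/K_i) = 4.06/9.90 + 2.74/0.392 + 4.19/0.00422 = 1000 d.
K_eq = L / Σ(b_i/K_i) = 10.99 / 1000 = 0.01099 m/day.
Q = K_eq · A · (Δh/L) = 0.01099 × 1270 × (6.86/10.99) = 8.710 m³/day.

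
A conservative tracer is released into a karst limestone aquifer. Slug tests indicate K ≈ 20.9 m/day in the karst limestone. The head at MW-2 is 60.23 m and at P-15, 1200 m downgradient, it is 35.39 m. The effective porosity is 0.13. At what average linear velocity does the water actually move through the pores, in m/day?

3.33

Hydraulic gradient i = (60.23 − 35.39) / 1200 = 24.84 / 1200 = 0.02070.
Darcy flux q = K · i = 20.90 × 0.02070 = 0.4326 m/day.
Seepage velocity v = q / n_e = 0.4326 / 0.13 = 3.328 m/day.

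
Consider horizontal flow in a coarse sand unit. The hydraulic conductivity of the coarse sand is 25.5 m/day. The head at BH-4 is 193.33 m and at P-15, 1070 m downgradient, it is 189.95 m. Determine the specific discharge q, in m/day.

0.0806

Hydraulic gradient i = (193.33 − 189.95) / 1070 = 3.38 / 1070 = 0.003159.
Specific discharge q = K · i = 25.50 × 0.003159 = 0.08055 m/day.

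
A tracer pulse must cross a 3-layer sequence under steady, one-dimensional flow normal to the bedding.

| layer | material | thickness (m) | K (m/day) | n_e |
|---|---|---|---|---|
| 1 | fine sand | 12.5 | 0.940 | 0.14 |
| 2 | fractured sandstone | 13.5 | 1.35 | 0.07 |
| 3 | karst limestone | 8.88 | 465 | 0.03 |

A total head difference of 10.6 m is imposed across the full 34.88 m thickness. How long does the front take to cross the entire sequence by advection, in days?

6.51

With flow normal to the layers, continuity requires the same specific discharge q through every layer.
Σ(b_i/K_i) = 12.5/0.940 + 13.5/1.35 + 8.88/465 = 23.32 d.
q = Δh / Σ(b_i/K_i) = 10.6 / 23.32 = 0.4546 m/day.
In each layer the seepage velocity is v_i = q/n_i, so the layer transit time is t_i = b_i·n_i / q:
  layer 1 (fine sand): t_1 = 12.5 × 0.14 / 0.4546 = 3.849 d
  layer 2 (fractured sandstone): t_2 = 13.5 × 0.07 / 0.4546 = 2.079 d
  layer 3 (karst limestone): t_3 = 8.88 × 0.03 / 0.4546 = 0.5860 d
Total t = Σ t_i = 6.514 days.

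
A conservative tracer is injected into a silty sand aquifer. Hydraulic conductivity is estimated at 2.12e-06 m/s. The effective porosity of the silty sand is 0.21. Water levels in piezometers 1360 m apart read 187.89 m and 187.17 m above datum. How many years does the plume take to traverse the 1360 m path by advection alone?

8060

Convert K: 2.12e-06 m/s × 86400 = 0.1832 m/day.
Hydraulic gradient i = (187.89 − 187.17) / 1360 = 0.72 / 1360 = 0.0005294.
Darcy flux q = K · i = 0.1832 × 0.0005294 = 9.697e-05 m/day.
Seepage velocity v = q / n_e = 9.697e-05 / 0.21 = 0.0004618 m/day.
Travel time t = L / v = 1360 / 0.0004618 = 2.945e+06 days = 8064 years.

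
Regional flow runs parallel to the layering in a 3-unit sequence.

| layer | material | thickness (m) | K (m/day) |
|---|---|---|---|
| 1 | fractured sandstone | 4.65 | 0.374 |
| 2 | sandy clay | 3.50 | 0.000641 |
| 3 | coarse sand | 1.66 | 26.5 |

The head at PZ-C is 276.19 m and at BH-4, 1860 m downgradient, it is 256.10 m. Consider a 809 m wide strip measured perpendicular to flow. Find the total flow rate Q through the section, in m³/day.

Flow is parallel to layering, so each bed carries its own Darcy discharge and the transmissivities add.
Σ(K_i·b_i) = 0.374×4.65 + 0.000641×3.50 + 26.5×1.66 = 45.73 m²/day.
Hydraulic gradient i = (276.19 − 256.10) / 1860 = 20.09 / 1860 = 0.01080.
Q = Σ(K_i·b_i) · W · i = 45.73 × 809 × 0.01080 = 399.6 m³/day.

400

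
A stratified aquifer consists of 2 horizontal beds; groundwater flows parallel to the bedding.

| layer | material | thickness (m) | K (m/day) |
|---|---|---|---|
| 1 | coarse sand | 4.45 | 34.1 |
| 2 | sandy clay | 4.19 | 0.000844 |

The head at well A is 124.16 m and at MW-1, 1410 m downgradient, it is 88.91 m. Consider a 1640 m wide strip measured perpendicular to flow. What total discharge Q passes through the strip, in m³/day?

6220

Flow is parallel to layering, so each bed carries its own Darcy discharge and the transmissivities add.
Σ(K_i·b_i) = 34.1×4.45 + 0.000844×4.19 = 151.7 m²/day.
Hydraulic gradient i = (124.16 − 88.91) / 1410 = 35.25 / 1410 = 0.02500.
Q = Σ(K_i·b_i) · W · i = 151.7 × 1640 × 0.02500 = 6222 m³/day.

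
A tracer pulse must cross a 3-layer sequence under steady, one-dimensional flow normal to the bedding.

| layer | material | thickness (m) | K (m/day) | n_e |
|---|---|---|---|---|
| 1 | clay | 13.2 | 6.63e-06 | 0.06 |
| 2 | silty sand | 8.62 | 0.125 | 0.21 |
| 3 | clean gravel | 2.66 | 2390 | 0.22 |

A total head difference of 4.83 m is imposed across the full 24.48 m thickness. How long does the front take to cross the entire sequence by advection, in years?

With flow normal to the layers, continuity requires the same specific discharge q through every layer.
Σ(b_i/K_i) = 13.2/6.63e-06 + 8.62/0.125 + 2.66/2390 = 1.991e+06 d.
q = Δh / Σ(b_i/K_i) = 4.83 / 1.991e+06 = 2.426e-06 m/day.
In each layer the seepage velocity is v_i = q/n_i, so the layer transit time is t_i = b_i·n_i / q:
  layer 1 (clay): t_1 = 13.2 × 0.06 / 2.426e-06 = 3.265e+05 d
  layer 2 (silty sand): t_2 = 8.62 × 0.21 / 2.426e-06 = 7.462e+05 d
  layer 3 (clean gravel): t_3 = 2.66 × 0.22 / 2.426e-06 = 2.412e+05 d
Total t = Σ t_i = 1.314e+06 days = 3597 years.

3600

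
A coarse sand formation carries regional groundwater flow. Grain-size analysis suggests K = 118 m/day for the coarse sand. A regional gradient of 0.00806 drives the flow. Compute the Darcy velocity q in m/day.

Hydraulic gradient i = 0.00806.
Specific discharge q = K · i = 118.0 × 0.008060 = 0.9511 m/day.

0.951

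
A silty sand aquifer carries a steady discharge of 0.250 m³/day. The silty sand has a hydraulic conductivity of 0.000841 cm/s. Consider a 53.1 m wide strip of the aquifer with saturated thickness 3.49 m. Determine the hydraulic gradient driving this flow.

Convert K: 0.000841 cm/s × 864 = 0.7266 m/day.
Cross-sectional area A = 53.1 × 3.49 = 185.3 m².
From Q = K·A·i, i = Q / (K·A) = 0.250 / (0.7266 × 185.3) = 0.001857.

0.00186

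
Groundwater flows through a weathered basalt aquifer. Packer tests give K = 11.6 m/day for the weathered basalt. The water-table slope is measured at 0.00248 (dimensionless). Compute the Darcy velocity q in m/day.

0.0288

Hydraulic gradient i = 0.00248.
Specific discharge q = K · i = 11.60 × 0.002480 = 0.02877 m/day.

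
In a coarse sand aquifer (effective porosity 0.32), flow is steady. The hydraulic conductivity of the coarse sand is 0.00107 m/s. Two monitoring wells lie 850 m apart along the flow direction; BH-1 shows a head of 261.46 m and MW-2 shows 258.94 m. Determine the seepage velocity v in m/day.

Convert K: 0.00107 m/s × 86400 = 92.45 m/day.
Hydraulic gradient i = (261.46 − 258.94) / 850 = 2.52 / 850 = 0.002965.
Darcy flux q = K · i = 92.45 × 0.002965 = 0.2741 m/day.
Seepage velocity v = q / n_e = 0.2741 / 0.32 = 0.8565 m/day.

0.857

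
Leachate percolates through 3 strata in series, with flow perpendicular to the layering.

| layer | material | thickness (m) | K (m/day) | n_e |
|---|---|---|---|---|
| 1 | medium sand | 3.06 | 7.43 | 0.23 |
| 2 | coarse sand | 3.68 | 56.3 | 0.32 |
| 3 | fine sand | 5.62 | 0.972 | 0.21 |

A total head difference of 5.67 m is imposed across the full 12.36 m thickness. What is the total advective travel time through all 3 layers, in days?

3.38

With flow normal to the layers, continuity requires the same specific discharge q through every layer.
Σ(b_i/K_i) = 3.06/7.43 + 3.68/56.3 + 5.62/0.972 = 6.259 d.
q = Δh / Σ(b_i/K_i) = 5.67 / 6.259 = 0.9059 m/day.
In each layer the seepage velocity is v_i = q/n_i, so the layer transit time is t_i = b_i·n_i / q:
  layer 1 (medium sand): t_1 = 3.06 × 0.23 / 0.9059 = 0.7769 d
  layer 2 (coarse sand): t_2 = 3.68 × 0.32 / 0.9059 = 1.300 d
  layer 3 (fine sand): t_3 = 5.62 × 0.21 / 0.9059 = 1.303 d
Total t = Σ t_i = 3.380 days.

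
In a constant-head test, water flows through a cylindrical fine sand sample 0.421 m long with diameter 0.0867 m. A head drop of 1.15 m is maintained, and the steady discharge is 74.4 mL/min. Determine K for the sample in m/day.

6.64

Cross-sectional area A = π·(d/2)² = π × (0.0867/2)² = 0.005904 m².
Convert discharge: 74.4 mL/min = 1.240e-06 m³/s.
Darcy's law rearranged: K = Q·L / (A·Δh) = 1.240e-06 × 0.421 / (0.005904 × 1.15) = 7.689e-05 m/s = 6.643 m/day.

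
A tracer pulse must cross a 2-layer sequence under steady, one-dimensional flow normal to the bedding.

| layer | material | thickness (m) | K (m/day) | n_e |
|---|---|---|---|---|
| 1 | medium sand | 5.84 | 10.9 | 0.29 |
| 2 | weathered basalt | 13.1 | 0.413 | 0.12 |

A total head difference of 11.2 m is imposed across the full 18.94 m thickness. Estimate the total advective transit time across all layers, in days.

9.40

With flow normal to the layers, continuity requires the same specific discharge q through every layer.
Σ(b_i/K_i) = 5.84/10.9 + 13.1/0.413 = 32.25 d.
q = Δh / Σ(b_i/K_i) = 11.2 / 32.25 = 0.3472 m/day.
In each layer the seepage velocity is v_i = q/n_i, so the layer transit time is t_i = b_i·n_i / q:
  layer 1 (medium sand): t_1 = 5.84 × 0.29 / 0.3472 = 4.877 d
  layer 2 (weathered basalt): t_2 = 13.1 × 0.12 / 0.3472 = 4.527 d
Total t = Σ t_i = 9.405 days.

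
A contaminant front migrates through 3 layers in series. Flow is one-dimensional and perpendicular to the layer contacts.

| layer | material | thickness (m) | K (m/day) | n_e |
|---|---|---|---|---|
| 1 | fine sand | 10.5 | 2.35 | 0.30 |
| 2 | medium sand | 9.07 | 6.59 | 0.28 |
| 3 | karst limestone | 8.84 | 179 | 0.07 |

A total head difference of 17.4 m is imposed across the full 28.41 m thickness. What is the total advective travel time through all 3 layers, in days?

2.14

With flow normal to the layers, continuity requires the same specific discharge q through every layer.
Σ(b_i/K_i) = 10.5/2.35 + 9.07/6.59 + 8.84/179 = 5.894 d.
q = Δh / Σ(b_i/K_i) = 17.4 / 5.894 = 2.952 m/day.
In each layer the seepage velocity is v_i = q/n_i, so the layer transit time is t_i = b_i·n_i / q:
  layer 1 (fine sand): t_1 = 10.5 × 0.30 / 2.952 = 1.067 d
  layer 2 (medium sand): t_2 = 9.07 × 0.28 / 2.952 = 0.8602 d
  layer 3 (karst limestone): t_3 = 8.84 × 0.07 / 2.952 = 0.2096 d
Total t = Σ t_i = 2.137 days.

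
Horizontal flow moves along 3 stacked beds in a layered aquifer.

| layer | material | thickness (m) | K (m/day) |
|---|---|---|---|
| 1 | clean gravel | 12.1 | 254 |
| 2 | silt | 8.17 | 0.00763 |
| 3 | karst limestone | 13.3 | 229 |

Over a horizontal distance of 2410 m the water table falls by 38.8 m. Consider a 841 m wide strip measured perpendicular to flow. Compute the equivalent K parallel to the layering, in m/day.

Flow is parallel to layering, so each bed carries its own Darcy discharge and the transmissivities add.
Σ(K_i·b_i) = 254×12.1 + 0.00763×8.17 + 229×13.3 = 6119 m²/day.
Total thickness b = 33.57 m, so K_eq = Σ(K_i·b_i)/b = 182.3 m/day.

182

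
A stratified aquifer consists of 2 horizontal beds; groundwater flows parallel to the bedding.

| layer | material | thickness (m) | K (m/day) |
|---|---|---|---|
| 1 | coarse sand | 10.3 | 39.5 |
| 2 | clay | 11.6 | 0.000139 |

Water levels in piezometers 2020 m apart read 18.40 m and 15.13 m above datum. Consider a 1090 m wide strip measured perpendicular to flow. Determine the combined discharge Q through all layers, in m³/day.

718

Flow is parallel to layering, so each bed carries its own Darcy discharge and the transmissivities add.
Σ(K_i·b_i) = 39.5×10.3 + 0.000139×11.6 = 406.9 m²/day.
Hydraulic gradient i = (18.40 − 15.13) / 2020 = 3.27 / 2020 = 0.001619.
Q = Σ(K_i·b_i) · W · i = 406.9 × 1090 × 0.001619 = 717.9 m³/day.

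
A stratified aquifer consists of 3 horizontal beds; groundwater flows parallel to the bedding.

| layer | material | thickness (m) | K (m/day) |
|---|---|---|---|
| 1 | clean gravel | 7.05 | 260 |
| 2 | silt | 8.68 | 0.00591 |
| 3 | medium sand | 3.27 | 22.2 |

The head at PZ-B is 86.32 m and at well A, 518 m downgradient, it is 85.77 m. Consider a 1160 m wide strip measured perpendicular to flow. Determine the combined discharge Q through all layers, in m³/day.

Flow is parallel to layering, so each bed carries its own Darcy discharge and the transmissivities add.
Σ(K_i·b_i) = 260×7.05 + 0.00591×8.68 + 22.2×3.27 = 1906 m²/day.
Hydraulic gradient i = (86.32 − 85.77) / 518 = 0.55 / 518 = 0.001062.
Q = Σ(K_i·b_i) · W · i = 1906 × 1160 × 0.001062 = 2347 m³/day.

2350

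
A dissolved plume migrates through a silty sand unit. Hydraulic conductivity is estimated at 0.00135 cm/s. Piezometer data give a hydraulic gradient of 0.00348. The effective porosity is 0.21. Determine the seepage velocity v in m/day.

Convert K: 0.00135 cm/s × 864 = 1.166 m/day.
Hydraulic gradient i = 0.00348.
Darcy flux q = K · i = 1.166 × 0.003480 = 0.004059 m/day.
Seepage velocity v = q / n_e = 0.004059 / 0.21 = 0.01933 m/day.

0.0193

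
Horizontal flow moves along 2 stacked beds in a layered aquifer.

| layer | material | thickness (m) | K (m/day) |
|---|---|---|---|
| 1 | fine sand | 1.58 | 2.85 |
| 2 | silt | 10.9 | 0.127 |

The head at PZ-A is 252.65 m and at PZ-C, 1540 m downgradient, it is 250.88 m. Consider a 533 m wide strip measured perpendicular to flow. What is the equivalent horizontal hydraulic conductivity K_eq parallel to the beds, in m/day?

0.472

Flow is parallel to layering, so each bed carries its own Darcy discharge and the transmissivities add.
Σ(K_i·b_i) = 2.85×1.58 + 0.127×10.9 = 5.887 m²/day.
Total thickness b = 12.48 m, so K_eq = Σ(K_i·b_i)/b = 0.4717 m/day.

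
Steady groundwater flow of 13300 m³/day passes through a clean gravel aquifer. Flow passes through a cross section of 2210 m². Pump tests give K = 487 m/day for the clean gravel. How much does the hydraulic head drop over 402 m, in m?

4.97

From Q = K·A·i, i = Q / (K·A) = 13300 / (487.0 × 2210) = 0.01236.
Head loss Δh = i · L = 0.01236 × 402 = 4.968 m.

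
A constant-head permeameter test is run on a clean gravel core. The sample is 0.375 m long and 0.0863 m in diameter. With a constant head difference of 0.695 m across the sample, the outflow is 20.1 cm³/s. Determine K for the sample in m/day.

160

Cross-sectional area A = π·(d/2)² = π × (0.0863/2)² = 0.005849 m².
Convert discharge: 20.1 cm³/s = 2.010e-05 m³/s.
Darcy's law rearranged: K = Q·L / (A·Δh) = 2.010e-05 × 0.375 / (0.005849 × 0.695) = 0.001854 m/s = 160.2 m/day.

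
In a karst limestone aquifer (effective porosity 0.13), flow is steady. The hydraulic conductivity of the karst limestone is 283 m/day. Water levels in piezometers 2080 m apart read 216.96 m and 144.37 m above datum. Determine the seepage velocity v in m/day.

Hydraulic gradient i = (216.96 − 144.37) / 2080 = 72.59 / 2080 = 0.03490.
Darcy flux q = K · i = 283.0 × 0.03490 = 9.876 m/day.
Seepage velocity v = q / n_e = 9.876 / 0.13 = 75.97 m/day.

76.0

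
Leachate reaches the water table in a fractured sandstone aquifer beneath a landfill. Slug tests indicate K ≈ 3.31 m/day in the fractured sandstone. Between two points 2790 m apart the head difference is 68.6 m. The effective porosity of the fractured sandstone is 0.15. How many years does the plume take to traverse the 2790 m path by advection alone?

Hydraulic gradient i = Δh / L = 68.6 / 2790 = 0.02459.
Darcy flux q = K · i = 3.310 × 0.02459 = 0.08139 m/day.
Seepage velocity v = q / n_e = 0.08139 / 0.15 = 0.5426 m/day.
Travel time t = L / v = 2790 / 0.5426 = 5142 days = 14.08 years.

14.1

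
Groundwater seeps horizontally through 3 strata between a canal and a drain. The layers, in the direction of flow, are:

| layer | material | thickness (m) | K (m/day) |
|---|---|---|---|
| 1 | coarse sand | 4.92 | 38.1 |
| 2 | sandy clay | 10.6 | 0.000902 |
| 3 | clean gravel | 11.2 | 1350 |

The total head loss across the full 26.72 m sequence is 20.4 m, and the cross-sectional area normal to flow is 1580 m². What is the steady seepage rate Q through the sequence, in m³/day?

Flow is perpendicular to layering, so the layers act in series and the equivalent K is the thickness-weighted harmonic mean.
Total thickness L = 4.92 + 10.6 + 11.2 = 26.72 m.
Σ(b_i/K_i) = 4.92/38.1 + 10.6/0.000902 + 11.2/1350 = 11752 d.
K_eq = L / Σ(b_i/K_i) = 26.72 / 11752 = 0.002274 m/day.
Q = K_eq · A · (Δh/L) = 0.002274 × 1580 × (20.4/26.72) = 2.743 m³/day.

2.74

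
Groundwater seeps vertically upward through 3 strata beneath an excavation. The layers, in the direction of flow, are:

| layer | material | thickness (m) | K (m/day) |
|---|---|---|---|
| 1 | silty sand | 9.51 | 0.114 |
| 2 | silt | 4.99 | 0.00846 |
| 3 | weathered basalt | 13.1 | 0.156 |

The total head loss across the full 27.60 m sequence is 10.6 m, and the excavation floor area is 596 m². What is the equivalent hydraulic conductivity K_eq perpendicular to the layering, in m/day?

0.0364

Flow is perpendicular to layering, so the layers act in series and the equivalent K is the thickness-weighted harmonic mean.
Total thickness L = 9.51 + 4.99 + 13.1 = 27.60 m.
Σ(b_i/K_i) = 9.51/0.114 + 4.99/0.00846 + 13.1/0.156 = 757.2 d.
K_eq = L / Σ(b_i/K_i) = 27.60 / 757.2 = 0.03645 m/day.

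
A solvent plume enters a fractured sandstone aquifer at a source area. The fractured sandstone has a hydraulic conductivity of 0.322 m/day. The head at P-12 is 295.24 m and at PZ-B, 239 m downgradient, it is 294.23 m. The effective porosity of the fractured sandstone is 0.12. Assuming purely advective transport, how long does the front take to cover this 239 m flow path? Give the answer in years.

57.7

Hydraulic gradient i = (295.24 − 294.23) / 239 = 1.01 / 239 = 0.004226.
Darcy flux q = K · i = 0.3220 × 0.004226 = 0.001361 m/day.
Seepage velocity v = q / n_e = 0.001361 / 0.12 = 0.01134 m/day.
Travel time t = L / v = 239 / 0.01134 = 21077 days = 57.70 years.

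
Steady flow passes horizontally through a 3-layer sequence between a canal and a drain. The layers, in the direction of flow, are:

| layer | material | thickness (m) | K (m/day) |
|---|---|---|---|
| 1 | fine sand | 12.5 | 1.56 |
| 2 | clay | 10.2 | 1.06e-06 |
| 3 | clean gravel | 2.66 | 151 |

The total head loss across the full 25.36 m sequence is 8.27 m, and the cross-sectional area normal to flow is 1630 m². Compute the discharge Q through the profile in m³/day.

0.00140

Flow is perpendicular to layering, so the layers act in series and the equivalent K is the thickness-weighted harmonic mean.
Total thickness L = 12.5 + 10.2 + 2.66 = 25.36 m.
Σ(b_i/K_i) = 12.5/1.56 + 10.2/1.06e-06 + 2.66/151 = 9.623e+06 d.
K_eq = L / Σ(b_i/K_i) = 25.36 / 9.623e+06 = 2.635e-06 m/day.
Q = K_eq · A · (Δh/L) = 2.635e-06 × 1630 × (8.27/25.36) = 0.001401 m³/day.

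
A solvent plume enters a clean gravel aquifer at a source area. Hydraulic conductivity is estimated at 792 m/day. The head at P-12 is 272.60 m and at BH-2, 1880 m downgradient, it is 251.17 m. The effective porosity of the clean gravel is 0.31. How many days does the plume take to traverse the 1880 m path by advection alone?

Hydraulic gradient i = (272.60 − 251.17) / 1880 = 21.43 / 1880 = 0.01140.
Darcy flux q = K · i = 792.0 × 0.01140 = 9.028 m/day.
Seepage velocity v = q / n_e = 9.028 / 0.31 = 29.12 m/day.
Travel time t = L / v = 1880 / 29.12 = 64.56 days.

64.6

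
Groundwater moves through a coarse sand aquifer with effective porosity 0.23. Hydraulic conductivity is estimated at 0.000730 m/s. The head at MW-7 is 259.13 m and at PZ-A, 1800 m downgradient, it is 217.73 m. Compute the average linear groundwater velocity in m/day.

Convert K: 0.000730 m/s × 86400 = 63.07 m/day.
Hydraulic gradient i = (259.13 − 217.73) / 1800 = 41.4 / 1800 = 0.02300.
Darcy flux q = K · i = 63.07 × 0.02300 = 1.451 m/day.
Seepage velocity v = q / n_e = 1.451 / 0.23 = 6.307 m/day.

6.31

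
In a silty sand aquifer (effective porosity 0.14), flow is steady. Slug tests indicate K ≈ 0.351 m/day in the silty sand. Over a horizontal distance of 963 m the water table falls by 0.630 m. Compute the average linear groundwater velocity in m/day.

0.00164

Hydraulic gradient i = Δh / L = 0.630 / 963 = 0.0006542.
Darcy flux q = K · i = 0.3510 × 0.0006542 = 0.0002296 m/day.
Seepage velocity v = q / n_e = 0.0002296 / 0.14 = 0.001640 m/day.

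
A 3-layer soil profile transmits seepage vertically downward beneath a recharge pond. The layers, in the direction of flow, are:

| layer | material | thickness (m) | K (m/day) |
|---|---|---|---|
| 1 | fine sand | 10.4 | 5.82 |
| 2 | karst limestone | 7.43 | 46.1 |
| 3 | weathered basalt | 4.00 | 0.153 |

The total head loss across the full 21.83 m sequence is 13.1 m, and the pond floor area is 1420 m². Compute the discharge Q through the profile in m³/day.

Flow is perpendicular to layering, so the layers act in series and the equivalent K is the thickness-weighted harmonic mean.
Total thickness L = 10.4 + 7.43 + 4.00 = 21.83 m.
Σ(b_i/K_i) = 10.4/5.82 + 7.43/46.1 + 4.00/0.153 = 28.09 d.
K_eq = L / Σ(b_i/K_i) = 21.83 / 28.09 = 0.7771 m/day.
Q = K_eq · A · (Δh/L) = 0.7771 × 1420 × (13.1/21.83) = 662.2 m³/day.

662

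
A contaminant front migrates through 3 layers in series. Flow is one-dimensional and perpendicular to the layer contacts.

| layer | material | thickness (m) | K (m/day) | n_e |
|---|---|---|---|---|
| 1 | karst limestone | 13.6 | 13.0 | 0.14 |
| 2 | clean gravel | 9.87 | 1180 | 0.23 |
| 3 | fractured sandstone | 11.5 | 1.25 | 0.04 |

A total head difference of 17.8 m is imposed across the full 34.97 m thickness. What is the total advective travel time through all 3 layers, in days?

With flow normal to the layers, continuity requires the same specific discharge q through every layer.
Σ(b_i/K_i) = 13.6/13.0 + 9.87/1180 + 11.5/1.25 = 10.25 d.
q = Δh / Σ(b_i/K_i) = 17.8 / 10.25 = 1.736 m/day.
In each layer the seepage velocity is v_i = q/n_i, so the layer transit time is t_i = b_i·n_i / q:
  layer 1 (karst limestone): t_1 = 13.6 × 0.14 / 1.736 = 1.097 d
  layer 2 (clean gravel): t_2 = 9.87 × 0.23 / 1.736 = 1.308 d
  layer 3 (fractured sandstone): t_3 = 11.5 × 0.04 / 1.736 = 0.2650 d
Total t = Σ t_i = 2.670 days.

2.67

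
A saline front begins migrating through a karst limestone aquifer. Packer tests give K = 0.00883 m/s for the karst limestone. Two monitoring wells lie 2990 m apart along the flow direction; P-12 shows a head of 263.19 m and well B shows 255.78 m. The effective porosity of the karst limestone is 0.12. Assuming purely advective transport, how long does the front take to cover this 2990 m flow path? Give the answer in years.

0.520

Convert K: 0.00883 m/s × 86400 = 762.9 m/day.
Hydraulic gradient i = (263.19 − 255.78) / 2990 = 7.41 / 2990 = 0.002478.
Darcy flux q = K · i = 762.9 × 0.002478 = 1.891 m/day.
Seepage velocity v = q / n_e = 1.891 / 0.12 = 15.76 m/day.
Travel time t = L / v = 2990 / 15.76 = 189.8 days = 0.5196 years.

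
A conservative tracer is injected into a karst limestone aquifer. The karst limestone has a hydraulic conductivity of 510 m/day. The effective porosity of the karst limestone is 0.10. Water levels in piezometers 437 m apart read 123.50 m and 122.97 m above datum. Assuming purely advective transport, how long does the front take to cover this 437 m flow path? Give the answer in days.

70.7

Hydraulic gradient i = (123.50 − 122.97) / 437 = 0.53 / 437 = 0.001213.
Darcy flux q = K · i = 510.0 × 0.001213 = 0.6185 m/day.
Seepage velocity v = q / n_e = 0.6185 / 0.10 = 6.185 m/day.
Travel time t = L / v = 437 / 6.185 = 70.65 days.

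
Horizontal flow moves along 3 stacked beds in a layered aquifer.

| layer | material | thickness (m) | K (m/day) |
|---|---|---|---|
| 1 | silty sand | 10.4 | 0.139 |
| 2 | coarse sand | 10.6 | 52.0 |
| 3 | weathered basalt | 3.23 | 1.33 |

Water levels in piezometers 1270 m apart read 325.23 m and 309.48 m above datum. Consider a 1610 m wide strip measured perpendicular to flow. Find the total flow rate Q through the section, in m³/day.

11100

Flow is parallel to layering, so each bed carries its own Darcy discharge and the transmissivities add.
Σ(K_i·b_i) = 0.139×10.4 + 52.0×10.6 + 1.33×3.23 = 556.9 m²/day.
Hydraulic gradient i = (325.23 − 309.48) / 1270 = 15.75 / 1270 = 0.01240.
Q = Σ(K_i·b_i) · W · i = 556.9 × 1610 × 0.01240 = 11120 m³/day.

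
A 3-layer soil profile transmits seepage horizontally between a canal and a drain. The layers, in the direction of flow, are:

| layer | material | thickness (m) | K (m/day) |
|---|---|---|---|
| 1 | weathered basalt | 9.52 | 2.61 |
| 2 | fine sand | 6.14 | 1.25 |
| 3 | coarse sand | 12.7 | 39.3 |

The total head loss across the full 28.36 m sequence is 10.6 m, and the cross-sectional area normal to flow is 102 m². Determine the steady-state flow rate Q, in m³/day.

Flow is perpendicular to layering, so the layers act in series and the equivalent K is the thickness-weighted harmonic mean.
Total thickness L = 9.52 + 6.14 + 12.7 = 28.36 m.
Σ(b_i/K_i) = 9.52/2.61 + 6.14/1.25 + 12.7/39.3 = 8.883 d.
K_eq = L / Σ(b_i/K_i) = 28.36 / 8.883 = 3.193 m/day.
Q = K_eq · A · (Δh/L) = 3.193 × 102 × (10.6/28.36) = 121.7 m³/day.

122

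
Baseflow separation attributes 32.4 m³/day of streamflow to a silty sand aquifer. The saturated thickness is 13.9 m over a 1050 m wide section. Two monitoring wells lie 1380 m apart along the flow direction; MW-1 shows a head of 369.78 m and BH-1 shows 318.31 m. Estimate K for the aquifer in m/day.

Cross-sectional area A = 1050 × 13.9 = 14595 m².
Hydraulic gradient i = (369.78 − 318.31) / 1380 = 51.47 / 1380 = 0.03730.
From Q = K·A·i, K = Q / (A·i) = 32.4 / (14595 × 0.03730) = 0.05952 m/day.

0.0595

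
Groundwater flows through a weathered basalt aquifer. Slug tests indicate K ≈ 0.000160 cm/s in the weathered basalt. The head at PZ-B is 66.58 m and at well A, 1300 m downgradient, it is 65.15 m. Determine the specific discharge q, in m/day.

0.000152

Convert K: 0.000160 cm/s × 864 = 0.1382 m/day.
Hydraulic gradient i = (66.58 − 65.15) / 1300 = 1.43 / 1300 = 0.001100.
Specific discharge q = K · i = 0.1382 × 0.001100 = 0.0001521 m/day.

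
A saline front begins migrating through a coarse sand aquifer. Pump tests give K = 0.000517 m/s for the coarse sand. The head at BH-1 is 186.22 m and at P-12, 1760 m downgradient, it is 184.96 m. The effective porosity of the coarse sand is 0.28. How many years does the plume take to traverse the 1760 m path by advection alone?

42.2

Convert K: 0.000517 m/s × 86400 = 44.67 m/day.
Hydraulic gradient i = (186.22 − 184.96) / 1760 = 1.26 / 1760 = 0.0007159.
Darcy flux q = K · i = 44.67 × 0.0007159 = 0.03198 m/day.
Seepage velocity v = q / n_e = 0.03198 / 0.28 = 0.1142 m/day.
Travel time t = L / v = 1760 / 0.1142 = 15410 days = 42.19 years.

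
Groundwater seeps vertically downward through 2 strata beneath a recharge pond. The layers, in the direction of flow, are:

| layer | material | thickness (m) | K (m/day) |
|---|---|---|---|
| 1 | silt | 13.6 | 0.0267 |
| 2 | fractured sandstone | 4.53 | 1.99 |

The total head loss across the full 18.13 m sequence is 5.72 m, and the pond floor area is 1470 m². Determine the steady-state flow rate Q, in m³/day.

16.4

Flow is perpendicular to layering, so the layers act in series and the equivalent K is the thickness-weighted harmonic mean.
Total thickness L = 13.6 + 4.53 = 18.13 m.
Σ(b_i/K_i) = 13.6/0.0267 + 4.53/1.99 = 511.6 d.
K_eq = L / Σ(b_i/K_i) = 18.13 / 511.6 = 0.03544 m/day.
Q = K_eq · A · (Δh/L) = 0.03544 × 1470 × (5.72/18.13) = 16.43 m³/day.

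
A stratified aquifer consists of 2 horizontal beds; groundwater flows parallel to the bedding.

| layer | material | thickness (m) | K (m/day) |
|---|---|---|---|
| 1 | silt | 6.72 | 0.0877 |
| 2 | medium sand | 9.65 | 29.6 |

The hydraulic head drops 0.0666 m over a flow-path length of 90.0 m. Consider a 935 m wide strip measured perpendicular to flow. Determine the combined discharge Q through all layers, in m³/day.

198

Flow is parallel to layering, so each bed carries its own Darcy discharge and the transmissivities add.
Σ(K_i·b_i) = 0.0877×6.72 + 29.6×9.65 = 286.2 m²/day.
Hydraulic gradient i = Δh / L = 0.0666 / 90.0 = 0.0007400.
Q = Σ(K_i·b_i) · W · i = 286.2 × 935 × 0.0007400 = 198.0 m³/day.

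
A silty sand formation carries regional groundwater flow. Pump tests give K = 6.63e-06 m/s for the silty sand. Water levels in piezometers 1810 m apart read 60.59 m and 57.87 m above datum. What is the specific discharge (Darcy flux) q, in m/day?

Convert K: 6.63e-06 m/s × 86400 = 0.5728 m/day.
Hydraulic gradient i = (60.59 − 57.87) / 1810 = 2.72 / 1810 = 0.001503.
Specific discharge q = K · i = 0.5728 × 0.001503 = 0.0008608 m/day.

0.000861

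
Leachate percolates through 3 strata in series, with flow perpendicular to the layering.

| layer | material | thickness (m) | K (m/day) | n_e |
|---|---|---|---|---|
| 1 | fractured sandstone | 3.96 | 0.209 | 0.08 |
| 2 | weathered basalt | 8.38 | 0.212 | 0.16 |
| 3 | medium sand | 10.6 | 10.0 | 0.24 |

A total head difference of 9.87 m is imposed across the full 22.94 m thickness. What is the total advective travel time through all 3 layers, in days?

With flow normal to the layers, continuity requires the same specific discharge q through every layer.
Σ(b_i/K_i) = 3.96/0.209 + 8.38/0.212 + 10.6/10.0 = 59.54 d.
q = Δh / Σ(b_i/K_i) = 9.87 / 59.54 = 0.1658 m/day.
In each layer the seepage velocity is v_i = q/n_i, so the layer transit time is t_i = b_i·n_i / q:
  layer 1 (fractured sandstone): t_1 = 3.96 × 0.08 / 0.1658 = 1.911 d
  layer 2 (weathered basalt): t_2 = 8.38 × 0.16 / 0.1658 = 8.088 d
  layer 3 (medium sand): t_3 = 10.6 × 0.24 / 0.1658 = 15.35 d
Total t = Σ t_i = 25.34 days.

25.3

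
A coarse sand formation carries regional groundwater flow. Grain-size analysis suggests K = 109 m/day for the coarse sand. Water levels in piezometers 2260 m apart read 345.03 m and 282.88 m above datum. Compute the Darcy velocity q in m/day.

3.00

Hydraulic gradient i = (345.03 − 282.88) / 2260 = 62.15 / 2260 = 0.02750.
Specific discharge q = K · i = 109.0 × 0.02750 = 2.998 m/day.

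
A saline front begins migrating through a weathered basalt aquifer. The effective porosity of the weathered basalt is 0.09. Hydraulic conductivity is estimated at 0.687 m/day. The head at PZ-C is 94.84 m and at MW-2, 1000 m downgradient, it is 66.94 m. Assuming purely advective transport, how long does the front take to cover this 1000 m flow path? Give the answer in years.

Hydraulic gradient i = (94.84 − 66.94) / 1000 = 27.9 / 1000 = 0.02790.
Darcy flux q = K · i = 0.6870 × 0.02790 = 0.01917 m/day.
Seepage velocity v = q / n_e = 0.01917 / 0.09 = 0.2130 m/day.
Travel time t = L / v = 1000 / 0.2130 = 4695 days = 12.86 years.

12.9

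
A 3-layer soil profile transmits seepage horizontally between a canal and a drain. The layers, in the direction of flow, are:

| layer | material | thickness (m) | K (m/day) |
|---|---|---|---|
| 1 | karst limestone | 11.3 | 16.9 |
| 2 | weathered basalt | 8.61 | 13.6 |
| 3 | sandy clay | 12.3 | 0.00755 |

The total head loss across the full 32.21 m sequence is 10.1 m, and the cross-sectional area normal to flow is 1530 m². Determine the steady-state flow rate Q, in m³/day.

Flow is perpendicular to layering, so the layers act in series and the equivalent K is the thickness-weighted harmonic mean.
Total thickness L = 11.3 + 8.61 + 12.3 = 32.21 m.
Σ(b_i/K_i) = 11.3/16.9 + 8.61/13.6 + 12.3/0.00755 = 1630 d.
K_eq = L / Σ(b_i/K_i) = 32.21 / 1630 = 0.01976 m/day.
Q = K_eq · A · (Δh/L) = 0.01976 × 1530 × (10.1/32.21) = 9.478 m³/day.

9.48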